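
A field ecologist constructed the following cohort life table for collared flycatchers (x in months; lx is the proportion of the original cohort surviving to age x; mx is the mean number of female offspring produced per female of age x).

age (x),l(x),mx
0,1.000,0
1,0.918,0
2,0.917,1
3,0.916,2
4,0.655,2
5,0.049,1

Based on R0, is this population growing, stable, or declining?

R0 = Σ lx·mx = 0 + 0 + 0.917 + 1.832 + 1.31 + 0.049 = 4.108
R0 > 1, so the population is growing.

growing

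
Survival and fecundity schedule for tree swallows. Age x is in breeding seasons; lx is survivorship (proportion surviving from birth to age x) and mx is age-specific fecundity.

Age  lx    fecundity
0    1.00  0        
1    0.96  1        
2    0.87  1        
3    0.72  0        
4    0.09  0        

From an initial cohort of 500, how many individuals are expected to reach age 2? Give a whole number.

Expected survivors = N0 · l_2 = 500 × 0.87 = 435 → 435

435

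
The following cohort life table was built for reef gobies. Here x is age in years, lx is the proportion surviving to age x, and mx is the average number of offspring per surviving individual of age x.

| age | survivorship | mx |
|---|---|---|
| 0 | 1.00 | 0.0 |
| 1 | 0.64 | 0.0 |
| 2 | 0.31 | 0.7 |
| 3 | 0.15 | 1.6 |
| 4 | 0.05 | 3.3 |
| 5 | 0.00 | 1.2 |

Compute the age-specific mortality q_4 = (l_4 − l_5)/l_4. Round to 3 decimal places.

1.000

q_4 = (l_4 − l_5) / l_4 = (0.05 − 0) / 0.05
     = 0.05 / 0.05 = 1 → 1.000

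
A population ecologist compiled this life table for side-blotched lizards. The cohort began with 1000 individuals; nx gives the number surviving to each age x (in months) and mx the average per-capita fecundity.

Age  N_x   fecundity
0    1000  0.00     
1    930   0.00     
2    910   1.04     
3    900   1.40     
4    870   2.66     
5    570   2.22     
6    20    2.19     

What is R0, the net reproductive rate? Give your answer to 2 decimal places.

lx = nx/n0 = nx/1000: 1, 0.93, 0.91, 0.9, 0.87, 0.57, 0.02
lx·mx by age: 0, 0, 0.9464, 1.26, 2.3142, 1.2654, 0.0438
R0 = Σ lx·mx = 5.8298 → 5.83

5.83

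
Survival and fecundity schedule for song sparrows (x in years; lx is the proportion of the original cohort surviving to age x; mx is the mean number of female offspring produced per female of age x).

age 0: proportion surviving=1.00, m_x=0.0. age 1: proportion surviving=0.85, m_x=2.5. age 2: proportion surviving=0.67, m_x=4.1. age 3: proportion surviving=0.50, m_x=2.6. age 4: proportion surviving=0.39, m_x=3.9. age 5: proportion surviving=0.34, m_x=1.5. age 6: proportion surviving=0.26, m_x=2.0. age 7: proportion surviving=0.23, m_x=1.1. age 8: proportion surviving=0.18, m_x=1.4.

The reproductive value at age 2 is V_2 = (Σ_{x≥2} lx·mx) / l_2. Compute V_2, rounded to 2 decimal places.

lx·mx for x ≥ 2: 2.747, 1.3, 1.521, 0.51, 0.52, 0.253, 0.252 → sum = 7.103
V_2 = 7.103 / l_2 = 7.103 / 0.67 = 10.601493… → 10.60

10.60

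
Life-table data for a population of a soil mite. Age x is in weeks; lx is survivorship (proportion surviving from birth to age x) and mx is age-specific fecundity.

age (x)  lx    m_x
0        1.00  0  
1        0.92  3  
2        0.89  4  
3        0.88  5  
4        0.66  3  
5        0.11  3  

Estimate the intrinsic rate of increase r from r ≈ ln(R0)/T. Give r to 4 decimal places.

R0 = Σ lx·mx = 0 + 2.76 + 3.56 + 4.4 + 1.98 + 0.33 = 13.03
Σ x·lx·mx = 32.65; T = 32.65/13.03 = 2.50576…
r ≈ ln(R0)/T = ln(13.03)/2.50576… = 1.024543… → 1.0245

1.0245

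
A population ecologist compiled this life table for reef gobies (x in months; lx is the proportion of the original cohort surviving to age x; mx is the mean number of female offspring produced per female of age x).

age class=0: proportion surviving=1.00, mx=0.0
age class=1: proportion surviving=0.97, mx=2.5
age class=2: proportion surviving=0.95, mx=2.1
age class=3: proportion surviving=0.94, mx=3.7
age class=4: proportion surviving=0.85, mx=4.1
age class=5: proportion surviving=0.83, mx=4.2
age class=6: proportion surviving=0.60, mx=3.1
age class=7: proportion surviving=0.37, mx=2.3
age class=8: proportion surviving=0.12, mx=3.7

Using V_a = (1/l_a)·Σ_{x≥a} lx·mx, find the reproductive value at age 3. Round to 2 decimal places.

14.47

lx·mx for x ≥ 3: 3.478, 3.485, 3.486, 1.86, 0.851, 0.444 → sum = 13.604
V_3 = 13.604 / l_3 = 13.604 / 0.94 = 14.47234… → 14.47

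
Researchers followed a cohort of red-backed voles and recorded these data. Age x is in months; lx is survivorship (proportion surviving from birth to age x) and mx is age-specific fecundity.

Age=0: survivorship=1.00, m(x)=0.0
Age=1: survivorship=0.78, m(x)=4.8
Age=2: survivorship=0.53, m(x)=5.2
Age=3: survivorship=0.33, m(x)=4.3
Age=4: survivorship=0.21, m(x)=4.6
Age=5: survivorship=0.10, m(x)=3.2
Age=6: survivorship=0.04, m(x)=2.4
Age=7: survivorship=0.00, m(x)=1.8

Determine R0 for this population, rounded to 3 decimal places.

lx·mx by age: 0, 3.744, 2.756, 1.419, 0.966, 0.32, 0.096, 0
R0 = Σ lx·mx = 9.301 → 9.301

9.301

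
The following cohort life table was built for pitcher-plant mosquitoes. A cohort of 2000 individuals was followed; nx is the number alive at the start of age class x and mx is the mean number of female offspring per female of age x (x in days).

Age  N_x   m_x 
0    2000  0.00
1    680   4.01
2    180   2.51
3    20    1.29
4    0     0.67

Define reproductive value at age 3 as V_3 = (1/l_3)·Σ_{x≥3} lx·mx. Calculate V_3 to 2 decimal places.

lx = nx/n0 = nx/2000: 1, 0.34, 0.09, 0.01, 0
lx·mx for x ≥ 3: 0.0129, 0 → sum = 0.0129
V_3 = 0.0129 / l_3 = 0.0129 / 0.01 = 1.29 → 1.29

1.29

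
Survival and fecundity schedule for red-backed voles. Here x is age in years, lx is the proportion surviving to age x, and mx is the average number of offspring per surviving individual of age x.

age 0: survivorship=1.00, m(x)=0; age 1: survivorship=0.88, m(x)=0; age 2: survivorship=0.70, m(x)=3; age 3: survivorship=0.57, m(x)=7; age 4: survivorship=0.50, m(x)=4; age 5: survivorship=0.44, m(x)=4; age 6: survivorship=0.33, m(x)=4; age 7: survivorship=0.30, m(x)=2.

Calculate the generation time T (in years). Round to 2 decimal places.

lx·mx: 0, 0, 2.1, 3.99, 2, 1.76, 1.32, 0.6 → R0 = 11.77
x·lx·mx: 0, 0, 4.2, 11.97, 8, 8.8, 7.92, 4.2 → Σ = 45.09
T = 45.09 / 11.77 = 3.830926… → 3.83

3.83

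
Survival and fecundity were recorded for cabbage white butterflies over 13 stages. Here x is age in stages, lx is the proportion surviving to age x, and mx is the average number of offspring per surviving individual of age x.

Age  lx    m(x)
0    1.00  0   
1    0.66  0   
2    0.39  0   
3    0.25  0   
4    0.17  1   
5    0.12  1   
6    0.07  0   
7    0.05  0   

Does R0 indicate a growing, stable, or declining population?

R0 = Σ lx·mx = 0 + 0 + 0 + 0 + 0.17 + 0.12 + 0 + 0 = 0.29
R0 < 1, so the population is declining.

declining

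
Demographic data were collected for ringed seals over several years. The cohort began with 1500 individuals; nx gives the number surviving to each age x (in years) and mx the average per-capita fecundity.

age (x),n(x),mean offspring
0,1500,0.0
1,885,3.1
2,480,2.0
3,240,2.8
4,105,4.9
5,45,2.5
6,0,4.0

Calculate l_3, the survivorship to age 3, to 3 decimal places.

0.160

l_3 = n_3/n_0 = 240/1500 = 0.16 → 0.160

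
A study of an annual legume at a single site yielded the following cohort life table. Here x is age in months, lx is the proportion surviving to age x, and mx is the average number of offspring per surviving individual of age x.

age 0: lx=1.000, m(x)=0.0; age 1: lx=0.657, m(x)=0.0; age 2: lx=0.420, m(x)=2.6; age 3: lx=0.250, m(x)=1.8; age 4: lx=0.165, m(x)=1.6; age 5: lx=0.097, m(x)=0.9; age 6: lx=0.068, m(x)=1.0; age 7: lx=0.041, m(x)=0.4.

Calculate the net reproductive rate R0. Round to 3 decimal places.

lx·mx by age: 0, 0, 1.092, 0.45, 0.264, 0.0873, 0.068, 0.0164
R0 = Σ lx·mx = 1.9777 → 1.978

1.978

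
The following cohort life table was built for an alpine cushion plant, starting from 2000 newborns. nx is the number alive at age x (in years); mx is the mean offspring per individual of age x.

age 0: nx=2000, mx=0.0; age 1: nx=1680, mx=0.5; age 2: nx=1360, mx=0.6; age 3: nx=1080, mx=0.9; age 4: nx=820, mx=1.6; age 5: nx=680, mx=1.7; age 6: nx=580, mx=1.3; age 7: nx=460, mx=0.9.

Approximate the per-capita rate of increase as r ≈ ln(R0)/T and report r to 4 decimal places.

lx = nx/n0 = nx/2000: 1, 0.84, 0.68, 0.54, 0.41, 0.34, 0.29, 0.23
R0 = Σ lx·mx = 0 + 0.42 + 0.408 + 0.486 + 0.656 + 0.578 + 0.377 + 0.207 = 3.132
Σ x·lx·mx = 11.919; T = 11.919/3.132 = 3.80556…
r ≈ ln(R0)/T = ln(3.132)/3.80556… = 0.300001… → 0.3000

0.3000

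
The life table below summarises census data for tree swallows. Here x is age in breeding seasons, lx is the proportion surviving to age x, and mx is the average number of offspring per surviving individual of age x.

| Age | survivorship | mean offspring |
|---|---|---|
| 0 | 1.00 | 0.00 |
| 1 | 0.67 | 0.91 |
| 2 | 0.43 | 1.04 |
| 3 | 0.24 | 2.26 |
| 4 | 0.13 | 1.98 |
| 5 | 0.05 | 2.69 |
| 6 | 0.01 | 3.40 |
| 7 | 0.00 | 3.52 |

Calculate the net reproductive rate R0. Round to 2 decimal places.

2.03

lx·mx by age: 0, 0.6097, 0.4472, 0.5424, 0.2574, 0.1345, 0.034, 0
R0 = Σ lx·mx = 2.0252 → 2.03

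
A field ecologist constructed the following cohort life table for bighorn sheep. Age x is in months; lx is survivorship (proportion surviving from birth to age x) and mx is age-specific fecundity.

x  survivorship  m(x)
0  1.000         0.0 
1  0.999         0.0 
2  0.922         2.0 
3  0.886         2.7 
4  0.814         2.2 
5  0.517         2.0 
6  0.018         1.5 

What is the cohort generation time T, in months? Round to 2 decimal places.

3.30

lx·mx: 0, 0, 1.844, 2.3922, 1.7908, 1.034, 0.027 → R0 = 7.088
x·lx·mx: 0, 0, 3.688, 7.1766, 7.1632, 5.17, 0.162 → Σ = 23.3598
T = 23.3598 / 7.088 = 3.295683… → 3.30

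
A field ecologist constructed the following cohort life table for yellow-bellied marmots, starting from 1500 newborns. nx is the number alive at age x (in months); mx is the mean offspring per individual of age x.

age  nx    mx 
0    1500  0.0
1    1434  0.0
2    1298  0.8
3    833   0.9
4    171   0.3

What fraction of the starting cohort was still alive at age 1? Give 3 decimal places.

l_1 = n_1/n_0 = 1434/1500 = 0.956 → 0.956

0.956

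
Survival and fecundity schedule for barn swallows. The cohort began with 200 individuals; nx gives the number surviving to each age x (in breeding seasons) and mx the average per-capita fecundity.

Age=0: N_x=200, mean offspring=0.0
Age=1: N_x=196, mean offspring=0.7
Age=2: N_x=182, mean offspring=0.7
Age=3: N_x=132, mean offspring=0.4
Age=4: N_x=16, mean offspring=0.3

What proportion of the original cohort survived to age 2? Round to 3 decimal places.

0.910

l_2 = n_2/n_0 = 182/200 = 0.91 → 0.910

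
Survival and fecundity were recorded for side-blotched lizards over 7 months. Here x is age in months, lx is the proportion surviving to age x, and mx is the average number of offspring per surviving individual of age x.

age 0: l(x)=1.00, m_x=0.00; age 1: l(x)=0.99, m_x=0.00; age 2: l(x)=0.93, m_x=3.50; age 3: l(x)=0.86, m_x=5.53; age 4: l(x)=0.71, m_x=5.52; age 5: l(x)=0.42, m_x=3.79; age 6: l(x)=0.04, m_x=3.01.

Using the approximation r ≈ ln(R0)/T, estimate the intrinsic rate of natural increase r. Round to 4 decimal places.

0.7898

R0 = Σ lx·mx = 0 + 0 + 3.255 + 4.7558 + 3.9192 + 1.5918 + 0.1204 = 13.6422
Σ x·lx·mx = 45.1356; T = 45.1356/13.6422 = 3.30853…
r ≈ ln(R0)/T = ln(13.6422)/3.30853… = 0.789828… → 0.7898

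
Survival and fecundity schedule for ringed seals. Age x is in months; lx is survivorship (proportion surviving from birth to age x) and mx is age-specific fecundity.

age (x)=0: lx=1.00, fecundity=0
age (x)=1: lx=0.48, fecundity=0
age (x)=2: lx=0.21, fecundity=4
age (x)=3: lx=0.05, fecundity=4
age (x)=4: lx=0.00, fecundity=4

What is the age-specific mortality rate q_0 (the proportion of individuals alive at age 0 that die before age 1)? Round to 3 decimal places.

q_0 = (l_0 − l_1) / l_0 = (1 − 0.48) / 1
     = 0.52 / 1 = 0.52 → 0.520

0.520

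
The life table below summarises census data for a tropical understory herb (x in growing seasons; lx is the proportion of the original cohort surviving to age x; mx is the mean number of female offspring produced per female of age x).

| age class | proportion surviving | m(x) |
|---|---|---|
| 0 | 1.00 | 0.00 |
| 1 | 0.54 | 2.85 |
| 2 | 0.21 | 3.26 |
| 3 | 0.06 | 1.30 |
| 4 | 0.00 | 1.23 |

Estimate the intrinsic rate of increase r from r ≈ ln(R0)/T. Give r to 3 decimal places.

R0 = Σ lx·mx = 0 + 1.539 + 0.6846 + 0.078 + 0 = 2.3016
Σ x·lx·mx = 3.1422; T = 3.1422/2.3016 = 1.36522…
r ≈ ln(R0)/T = ln(2.3016)/1.36522… = 0.6106… → 0.611

0.611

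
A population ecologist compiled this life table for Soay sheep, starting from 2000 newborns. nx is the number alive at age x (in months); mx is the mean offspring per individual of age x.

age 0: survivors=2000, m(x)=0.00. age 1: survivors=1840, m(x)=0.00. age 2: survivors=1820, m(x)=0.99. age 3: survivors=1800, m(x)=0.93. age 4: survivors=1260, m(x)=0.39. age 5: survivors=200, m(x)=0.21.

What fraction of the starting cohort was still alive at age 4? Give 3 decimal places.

l_4 = n_4/n_0 = 1260/2000 = 0.63 → 0.630

0.630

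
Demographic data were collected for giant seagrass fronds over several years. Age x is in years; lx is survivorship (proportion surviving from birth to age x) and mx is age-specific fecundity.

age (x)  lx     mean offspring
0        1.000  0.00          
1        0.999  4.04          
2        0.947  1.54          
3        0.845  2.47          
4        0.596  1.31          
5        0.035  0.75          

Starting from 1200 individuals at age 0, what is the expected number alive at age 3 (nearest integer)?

1014

Expected survivors = N0 · l_3 = 1200 × 0.845 = 1014 → 1014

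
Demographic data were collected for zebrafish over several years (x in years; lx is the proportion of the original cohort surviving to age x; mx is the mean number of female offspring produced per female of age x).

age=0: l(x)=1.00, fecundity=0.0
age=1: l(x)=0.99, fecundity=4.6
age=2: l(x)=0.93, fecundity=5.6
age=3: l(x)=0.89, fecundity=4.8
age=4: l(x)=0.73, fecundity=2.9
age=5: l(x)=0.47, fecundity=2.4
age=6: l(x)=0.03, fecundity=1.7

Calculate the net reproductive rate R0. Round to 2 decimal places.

lx·mx by age: 0, 4.554, 5.208, 4.272, 2.117, 1.128, 0.051
R0 = Σ lx·mx = 17.33 → 17.33

17.33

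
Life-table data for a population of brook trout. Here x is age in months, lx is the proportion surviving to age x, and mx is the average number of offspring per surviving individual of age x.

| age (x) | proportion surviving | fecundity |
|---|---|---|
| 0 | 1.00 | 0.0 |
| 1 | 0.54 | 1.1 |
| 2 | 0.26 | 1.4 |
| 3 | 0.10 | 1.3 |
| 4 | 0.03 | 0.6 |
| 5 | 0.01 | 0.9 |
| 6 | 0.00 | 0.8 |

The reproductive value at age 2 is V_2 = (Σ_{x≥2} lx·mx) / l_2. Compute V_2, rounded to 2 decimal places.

lx·mx for x ≥ 2: 0.364, 0.13, 0.018, 0.009, 0 → sum = 0.521
V_2 = 0.521 / l_2 = 0.521 / 0.26 = 2.003846… → 2.00

2.00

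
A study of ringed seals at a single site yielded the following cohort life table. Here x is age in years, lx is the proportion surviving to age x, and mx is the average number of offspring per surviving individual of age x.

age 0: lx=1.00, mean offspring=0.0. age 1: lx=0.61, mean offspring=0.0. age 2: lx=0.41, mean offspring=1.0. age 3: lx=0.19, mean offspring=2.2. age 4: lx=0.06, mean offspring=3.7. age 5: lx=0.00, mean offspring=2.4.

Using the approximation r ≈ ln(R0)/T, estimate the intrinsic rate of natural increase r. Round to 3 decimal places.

0.017

R0 = Σ lx·mx = 0 + 0 + 0.41 + 0.418 + 0.222 + 0 = 1.05
Σ x·lx·mx = 2.962; T = 2.962/1.05 = 2.82095…
r ≈ ln(R0)/T = ln(1.05)/2.82095… = 0.0173… → 0.017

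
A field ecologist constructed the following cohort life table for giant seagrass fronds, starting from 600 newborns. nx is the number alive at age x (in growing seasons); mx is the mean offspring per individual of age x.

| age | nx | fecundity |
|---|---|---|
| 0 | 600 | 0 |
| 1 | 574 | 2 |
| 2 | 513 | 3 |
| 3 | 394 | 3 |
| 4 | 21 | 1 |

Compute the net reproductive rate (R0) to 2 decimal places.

lx = nx/n0 = nx/600: 1, 0.95667…, 0.855, 0.65667…, 0.035
lx·mx by age: 0, 1.913333…, 2.565, 1.97…, 0.035
R0 = Σ lx·mx = 6.483333… → 6.48

6.48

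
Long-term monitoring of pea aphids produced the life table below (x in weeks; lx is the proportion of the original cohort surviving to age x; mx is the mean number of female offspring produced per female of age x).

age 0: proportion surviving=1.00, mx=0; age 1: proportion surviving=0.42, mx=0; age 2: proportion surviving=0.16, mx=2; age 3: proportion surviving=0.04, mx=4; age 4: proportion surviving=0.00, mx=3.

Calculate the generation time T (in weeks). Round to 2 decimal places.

2.33

lx·mx: 0, 0, 0.32, 0.16, 0 → R0 = 0.48
x·lx·mx: 0, 0, 0.64, 0.48, 0 → Σ = 1.12
T = 1.12 / 0.48 = 2.333333… → 2.33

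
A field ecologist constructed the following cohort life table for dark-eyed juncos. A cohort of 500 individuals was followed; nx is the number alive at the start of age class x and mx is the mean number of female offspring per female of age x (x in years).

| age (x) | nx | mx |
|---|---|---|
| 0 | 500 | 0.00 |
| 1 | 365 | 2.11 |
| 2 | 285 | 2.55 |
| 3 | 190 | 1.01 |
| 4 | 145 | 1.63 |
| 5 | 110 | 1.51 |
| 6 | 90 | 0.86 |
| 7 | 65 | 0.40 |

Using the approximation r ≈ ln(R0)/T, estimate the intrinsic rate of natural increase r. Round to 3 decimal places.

lx = nx/n0 = nx/500: 1, 0.73, 0.57, 0.38, 0.29, 0.22, 0.18, 0.13
R0 = Σ lx·mx = 0 + 1.5403 + 1.4535 + 0.3838 + 0.4727 + 0.3322 + 0.1548 + 0.052 = 4.3893
Σ x·lx·mx = 10.4433; T = 10.4433/4.3893 = 2.37926…
r ≈ ln(R0)/T = ln(4.3893)/2.37926… = 0.62169… → 0.622

0.622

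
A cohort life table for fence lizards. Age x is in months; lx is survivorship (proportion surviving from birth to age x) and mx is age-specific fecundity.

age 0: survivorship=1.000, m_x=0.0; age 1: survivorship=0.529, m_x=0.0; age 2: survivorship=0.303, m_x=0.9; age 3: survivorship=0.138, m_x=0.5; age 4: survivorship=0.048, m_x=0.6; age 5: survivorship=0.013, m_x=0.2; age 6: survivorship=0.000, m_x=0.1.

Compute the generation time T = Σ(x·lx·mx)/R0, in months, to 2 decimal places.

lx·mx: 0, 0, 0.2727, 0.069, 0.0288, 0.0026, 0 → R0 = 0.3731
x·lx·mx: 0, 0, 0.5454, 0.207, 0.1152, 0.013, 0 → Σ = 0.8806
T = 0.8806 / 0.3731 = 2.360225… → 2.36

2.36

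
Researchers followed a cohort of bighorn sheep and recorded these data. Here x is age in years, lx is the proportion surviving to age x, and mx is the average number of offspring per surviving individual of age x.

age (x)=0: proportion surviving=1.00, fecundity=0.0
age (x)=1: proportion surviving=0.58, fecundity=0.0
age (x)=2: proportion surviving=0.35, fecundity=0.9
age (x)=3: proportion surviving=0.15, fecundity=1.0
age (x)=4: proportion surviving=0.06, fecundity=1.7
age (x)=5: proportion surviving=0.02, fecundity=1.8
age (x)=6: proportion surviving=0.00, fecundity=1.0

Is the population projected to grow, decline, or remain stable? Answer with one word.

R0 = Σ lx·mx = 0 + 0 + 0.315 + 0.15 + 0.102 + 0.036 + 0 = 0.603
R0 < 1, so the population is declining.

declining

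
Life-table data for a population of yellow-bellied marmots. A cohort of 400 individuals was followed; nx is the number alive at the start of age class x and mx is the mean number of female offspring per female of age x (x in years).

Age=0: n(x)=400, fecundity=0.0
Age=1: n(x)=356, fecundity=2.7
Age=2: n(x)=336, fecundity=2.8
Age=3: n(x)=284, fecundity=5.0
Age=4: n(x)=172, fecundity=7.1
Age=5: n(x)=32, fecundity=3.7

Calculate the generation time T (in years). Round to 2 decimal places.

2.70

lx = nx/n0 = nx/400: 1, 0.89, 0.84, 0.71, 0.43, 0.08
lx·mx: 0, 2.403, 2.352, 3.55, 3.053, 0.296 → R0 = 11.654
x·lx·mx: 0, 2.403, 4.704, 10.65, 12.212, 1.48 → Σ = 31.449
T = 31.449 / 11.654 = 2.698558… → 2.70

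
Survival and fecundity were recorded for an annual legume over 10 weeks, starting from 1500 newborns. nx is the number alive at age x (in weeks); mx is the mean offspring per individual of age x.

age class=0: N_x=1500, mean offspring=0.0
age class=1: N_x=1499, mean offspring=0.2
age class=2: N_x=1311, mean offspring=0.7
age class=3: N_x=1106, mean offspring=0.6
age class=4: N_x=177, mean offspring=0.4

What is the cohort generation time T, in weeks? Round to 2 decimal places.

2.26

lx = nx/n0 = nx/1500: 1, 0.99933…, 0.874, 0.73733…, 0.118
lx·mx: 0, 0.199867…, 0.6118, 0.4424…, 0.0472 → R0 = 1.301267…
x·lx·mx: 0, 0.199867…, 1.2236, 1.3272…, 0.1888 → Σ = 2.939467…
T = 2.939467… / 1.301267… = 2.258927… → 2.26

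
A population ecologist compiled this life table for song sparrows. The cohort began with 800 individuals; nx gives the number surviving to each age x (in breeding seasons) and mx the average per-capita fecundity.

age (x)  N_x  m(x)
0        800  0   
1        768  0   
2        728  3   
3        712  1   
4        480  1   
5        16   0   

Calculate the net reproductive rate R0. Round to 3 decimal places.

4.220

lx = nx/n0 = nx/800: 1, 0.96, 0.91, 0.89, 0.6, 0.02
lx·mx by age: 0, 0, 2.73, 0.89, 0.6, 0
R0 = Σ lx·mx = 4.22 → 4.220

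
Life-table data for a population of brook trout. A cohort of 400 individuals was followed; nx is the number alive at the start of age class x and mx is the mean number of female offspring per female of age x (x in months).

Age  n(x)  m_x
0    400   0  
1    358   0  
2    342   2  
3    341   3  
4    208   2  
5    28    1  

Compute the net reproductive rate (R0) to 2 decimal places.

5.38

lx = nx/n0 = nx/400: 1, 0.895, 0.855, 0.8525, 0.52, 0.07
lx·mx by age: 0, 0, 1.71, 2.5575, 1.04, 0.07
R0 = Σ lx·mx = 5.3775 → 5.38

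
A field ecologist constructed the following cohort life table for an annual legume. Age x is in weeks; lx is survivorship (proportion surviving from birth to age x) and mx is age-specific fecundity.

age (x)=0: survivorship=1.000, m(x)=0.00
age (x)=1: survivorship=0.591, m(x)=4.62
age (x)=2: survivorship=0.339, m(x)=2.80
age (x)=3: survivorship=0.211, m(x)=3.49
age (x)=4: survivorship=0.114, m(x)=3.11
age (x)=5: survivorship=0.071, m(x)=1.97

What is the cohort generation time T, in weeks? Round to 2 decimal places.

lx·mx: 0, 2.73042, 0.9492, 0.73639, 0.35454, 0.13987 → R0 = 4.91042
x·lx·mx: 0, 2.73042, 1.8984, 2.20917, 1.41816, 0.69935 → Σ = 8.9555
T = 8.9555 / 4.91042 = 1.823775… → 1.82

1.82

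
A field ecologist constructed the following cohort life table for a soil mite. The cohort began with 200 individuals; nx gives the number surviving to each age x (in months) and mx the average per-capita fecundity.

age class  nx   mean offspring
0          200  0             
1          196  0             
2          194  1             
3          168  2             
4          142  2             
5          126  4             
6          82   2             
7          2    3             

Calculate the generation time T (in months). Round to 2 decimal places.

4.08

lx = nx/n0 = nx/200: 1, 0.98, 0.97, 0.84, 0.71, 0.63, 0.41, 0.01
lx·mx: 0, 0, 0.97, 1.68, 1.42, 2.52, 0.82, 0.03 → R0 = 7.44
x·lx·mx: 0, 0, 1.94, 5.04, 5.68, 12.6, 4.92, 0.21 → Σ = 30.39
T = 30.39 / 7.44 = 4.084677… → 4.08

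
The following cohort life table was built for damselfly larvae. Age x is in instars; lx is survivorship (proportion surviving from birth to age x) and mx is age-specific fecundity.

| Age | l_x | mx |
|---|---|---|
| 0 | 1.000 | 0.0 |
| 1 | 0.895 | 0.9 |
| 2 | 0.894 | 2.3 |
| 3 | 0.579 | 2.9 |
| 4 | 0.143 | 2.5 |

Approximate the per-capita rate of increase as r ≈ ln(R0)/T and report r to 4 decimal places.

0.6836

R0 = Σ lx·mx = 0 + 0.8055 + 2.0562 + 1.6791 + 0.3575 = 4.8983
Σ x·lx·mx = 11.3852; T = 11.3852/4.8983 = 2.32432…
r ≈ ln(R0)/T = ln(4.8983)/2.32432… = 0.683594… → 0.6836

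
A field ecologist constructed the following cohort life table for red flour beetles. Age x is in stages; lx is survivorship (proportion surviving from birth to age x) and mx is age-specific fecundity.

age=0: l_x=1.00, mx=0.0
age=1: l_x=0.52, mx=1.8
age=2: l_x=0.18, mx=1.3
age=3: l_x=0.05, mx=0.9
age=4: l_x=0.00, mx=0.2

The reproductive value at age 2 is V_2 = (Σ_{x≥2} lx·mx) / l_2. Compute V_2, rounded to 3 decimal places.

1.550

lx·mx for x ≥ 2: 0.234, 0.045, 0 → sum = 0.279
V_2 = 0.279 / l_2 = 0.279 / 0.18 = 1.55 → 1.550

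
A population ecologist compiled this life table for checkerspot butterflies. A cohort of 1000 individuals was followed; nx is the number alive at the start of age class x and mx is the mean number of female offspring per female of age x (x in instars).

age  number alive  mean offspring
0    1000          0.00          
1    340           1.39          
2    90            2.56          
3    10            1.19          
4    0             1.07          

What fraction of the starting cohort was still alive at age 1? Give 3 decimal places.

0.340

l_1 = n_1/n_0 = 340/1000 = 0.34 → 0.340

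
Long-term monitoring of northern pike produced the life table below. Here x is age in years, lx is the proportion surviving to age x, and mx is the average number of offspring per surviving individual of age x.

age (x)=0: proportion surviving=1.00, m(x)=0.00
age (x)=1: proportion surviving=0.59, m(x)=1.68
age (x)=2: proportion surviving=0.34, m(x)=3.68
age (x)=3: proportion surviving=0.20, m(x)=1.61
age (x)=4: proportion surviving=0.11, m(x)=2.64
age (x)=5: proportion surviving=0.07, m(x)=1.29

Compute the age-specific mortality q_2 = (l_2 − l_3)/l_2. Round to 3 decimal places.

0.412

q_2 = (l_2 − l_3) / l_2 = (0.34 − 0.2) / 0.34
     = 0.14 / 0.34 = 0.411765… → 0.412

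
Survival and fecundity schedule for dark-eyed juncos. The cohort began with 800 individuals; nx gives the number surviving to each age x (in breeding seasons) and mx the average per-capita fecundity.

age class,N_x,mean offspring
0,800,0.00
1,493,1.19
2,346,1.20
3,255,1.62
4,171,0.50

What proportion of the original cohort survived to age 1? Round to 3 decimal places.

l_1 = n_1/n_0 = 493/800 = 0.61625 → 0.616

0.616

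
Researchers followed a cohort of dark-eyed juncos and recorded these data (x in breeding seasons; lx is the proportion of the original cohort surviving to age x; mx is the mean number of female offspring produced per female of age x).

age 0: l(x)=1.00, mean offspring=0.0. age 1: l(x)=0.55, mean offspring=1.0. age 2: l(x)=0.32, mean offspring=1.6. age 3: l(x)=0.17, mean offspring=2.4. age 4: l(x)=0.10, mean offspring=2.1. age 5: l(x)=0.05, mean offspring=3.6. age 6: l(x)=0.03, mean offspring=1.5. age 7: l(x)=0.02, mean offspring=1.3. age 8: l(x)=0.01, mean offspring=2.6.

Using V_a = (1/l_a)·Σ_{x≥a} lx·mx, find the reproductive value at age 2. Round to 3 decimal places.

4.397

lx·mx for x ≥ 2: 0.512, 0.408, 0.21, 0.18, 0.045, 0.026, 0.026 → sum = 1.407
V_2 = 1.407 / l_2 = 1.407 / 0.32 = 4.396875 → 4.397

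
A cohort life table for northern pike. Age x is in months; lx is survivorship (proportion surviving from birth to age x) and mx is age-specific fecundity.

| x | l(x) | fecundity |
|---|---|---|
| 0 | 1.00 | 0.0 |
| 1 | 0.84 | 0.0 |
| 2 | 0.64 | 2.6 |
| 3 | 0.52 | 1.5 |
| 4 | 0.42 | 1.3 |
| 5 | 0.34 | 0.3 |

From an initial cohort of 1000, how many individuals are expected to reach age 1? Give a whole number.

Expected survivors = N0 · l_1 = 1000 × 0.84 = 840 → 840

840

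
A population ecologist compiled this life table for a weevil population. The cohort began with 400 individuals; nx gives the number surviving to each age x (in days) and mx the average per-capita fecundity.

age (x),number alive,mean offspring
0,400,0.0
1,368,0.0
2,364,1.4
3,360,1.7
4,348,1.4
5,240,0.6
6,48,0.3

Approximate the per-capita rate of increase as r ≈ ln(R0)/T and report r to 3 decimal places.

lx = nx/n0 = nx/400: 1, 0.92, 0.91, 0.9, 0.87, 0.6, 0.12
R0 = Σ lx·mx = 0 + 0 + 1.274 + 1.53 + 1.218 + 0.36 + 0.036 = 4.418
Σ x·lx·mx = 14.026; T = 14.026/4.418 = 3.17474…
r ≈ ln(R0)/T = ln(4.418)/3.17474… = 0.46797… → 0.468

0.468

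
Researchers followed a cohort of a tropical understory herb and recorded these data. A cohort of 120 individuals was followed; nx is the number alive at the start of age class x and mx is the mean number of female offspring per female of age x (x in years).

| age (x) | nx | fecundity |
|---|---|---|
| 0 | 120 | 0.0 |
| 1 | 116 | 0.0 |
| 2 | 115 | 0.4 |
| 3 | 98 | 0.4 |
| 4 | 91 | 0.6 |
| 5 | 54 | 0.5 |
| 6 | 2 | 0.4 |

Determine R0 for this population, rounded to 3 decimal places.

1.397

lx = nx/n0 = nx/120: 1, 0.96667…, 0.95833…, 0.81667…, 0.75833…, 0.45, 0.01667…
lx·mx by age: 0, 0, 0.383333…, 0.326667…, 0.455…, 0.225, 0.006667…
R0 = Σ lx·mx = 1.396667… → 1.397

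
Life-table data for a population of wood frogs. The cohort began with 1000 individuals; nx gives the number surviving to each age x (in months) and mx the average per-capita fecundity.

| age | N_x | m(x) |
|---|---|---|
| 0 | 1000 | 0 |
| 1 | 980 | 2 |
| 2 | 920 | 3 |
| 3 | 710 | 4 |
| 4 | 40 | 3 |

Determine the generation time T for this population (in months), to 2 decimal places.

2.15

lx = nx/n0 = nx/1000: 1, 0.98, 0.92, 0.71, 0.04
lx·mx: 0, 1.96, 2.76, 2.84, 0.12 → R0 = 7.68
x·lx·mx: 0, 1.96, 5.52, 8.52, 0.48 → Σ = 16.48
T = 16.48 / 7.68 = 2.145833… → 2.15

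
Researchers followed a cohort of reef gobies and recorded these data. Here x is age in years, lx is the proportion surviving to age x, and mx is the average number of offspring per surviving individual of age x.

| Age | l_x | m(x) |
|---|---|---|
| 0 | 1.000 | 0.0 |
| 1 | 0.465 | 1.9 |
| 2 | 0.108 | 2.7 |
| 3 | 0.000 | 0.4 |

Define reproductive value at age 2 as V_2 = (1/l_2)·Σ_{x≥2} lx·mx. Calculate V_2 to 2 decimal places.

lx·mx for x ≥ 2: 0.2916, 0 → sum = 0.2916
V_2 = 0.2916 / l_2 = 0.2916 / 0.108 = 2.7 → 2.70

2.70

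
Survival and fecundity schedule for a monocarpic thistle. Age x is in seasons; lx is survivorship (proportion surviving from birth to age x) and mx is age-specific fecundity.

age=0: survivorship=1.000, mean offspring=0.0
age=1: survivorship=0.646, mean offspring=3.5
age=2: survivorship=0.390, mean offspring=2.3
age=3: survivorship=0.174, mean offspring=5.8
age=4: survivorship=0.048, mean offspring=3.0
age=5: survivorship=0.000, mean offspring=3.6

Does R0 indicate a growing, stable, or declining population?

growing

R0 = Σ lx·mx = 0 + 2.261 + 0.897 + 1.0092 + 0.144 + 0 = 4.3112
R0 > 1, so the population is growing.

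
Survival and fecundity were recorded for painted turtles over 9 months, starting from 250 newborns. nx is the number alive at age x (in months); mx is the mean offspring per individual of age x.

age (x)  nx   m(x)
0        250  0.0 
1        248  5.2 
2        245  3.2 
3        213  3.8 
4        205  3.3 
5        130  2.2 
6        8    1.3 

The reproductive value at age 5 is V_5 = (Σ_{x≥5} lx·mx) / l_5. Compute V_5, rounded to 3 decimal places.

2.280

lx = nx/n0 = nx/250: 1, 0.992, 0.98, 0.852, 0.82, 0.52, 0.032
lx·mx for x ≥ 5: 1.144, 0.0416 → sum = 1.1856
V_5 = 1.1856 / l_5 = 1.1856 / 0.52 = 2.28 → 2.280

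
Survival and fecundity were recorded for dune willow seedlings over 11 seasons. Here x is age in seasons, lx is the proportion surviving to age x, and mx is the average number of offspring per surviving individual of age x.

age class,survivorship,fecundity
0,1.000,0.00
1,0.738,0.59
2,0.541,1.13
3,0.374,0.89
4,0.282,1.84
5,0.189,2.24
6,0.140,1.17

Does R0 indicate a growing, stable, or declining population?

growing

R0 = Σ lx·mx = 0 + 0.43542 + 0.61133 + 0.33286 + 0.51888 + 0.42336 + 0.1638 = 2.48565
R0 > 1, so the population is growing.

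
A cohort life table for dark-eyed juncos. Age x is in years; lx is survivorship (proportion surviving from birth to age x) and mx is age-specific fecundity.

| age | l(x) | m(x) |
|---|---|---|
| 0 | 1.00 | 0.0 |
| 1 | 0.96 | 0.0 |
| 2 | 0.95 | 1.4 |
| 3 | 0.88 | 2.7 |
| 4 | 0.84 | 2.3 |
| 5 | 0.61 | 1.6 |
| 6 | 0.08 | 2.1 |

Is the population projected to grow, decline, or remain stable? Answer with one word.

R0 = Σ lx·mx = 0 + 0 + 1.33 + 2.376 + 1.932 + 0.976 + 0.168 = 6.782
R0 > 1, so the population is growing.

growing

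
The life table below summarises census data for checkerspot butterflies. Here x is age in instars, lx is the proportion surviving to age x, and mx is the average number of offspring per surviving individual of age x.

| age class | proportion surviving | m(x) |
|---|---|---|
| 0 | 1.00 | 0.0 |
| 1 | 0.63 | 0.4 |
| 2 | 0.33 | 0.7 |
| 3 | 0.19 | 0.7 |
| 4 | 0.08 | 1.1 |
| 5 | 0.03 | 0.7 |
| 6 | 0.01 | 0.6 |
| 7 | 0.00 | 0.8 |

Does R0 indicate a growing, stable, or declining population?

declining

R0 = Σ lx·mx = 0 + 0.252 + 0.231 + 0.133 + 0.088 + 0.021 + 0.006 + 0 = 0.731
R0 < 1, so the population is declining.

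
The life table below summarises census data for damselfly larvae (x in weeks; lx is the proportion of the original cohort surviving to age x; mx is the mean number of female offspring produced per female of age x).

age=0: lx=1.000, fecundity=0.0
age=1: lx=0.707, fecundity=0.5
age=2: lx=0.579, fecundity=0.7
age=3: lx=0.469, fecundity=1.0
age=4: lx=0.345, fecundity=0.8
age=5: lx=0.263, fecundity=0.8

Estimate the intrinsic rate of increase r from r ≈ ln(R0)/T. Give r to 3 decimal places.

0.195

R0 = Σ lx·mx = 0 + 0.3535 + 0.4053 + 0.469 + 0.276 + 0.2104 = 1.7142
Σ x·lx·mx = 4.7271; T = 4.7271/1.7142 = 2.75761…
r ≈ ln(R0)/T = ln(1.7142)/2.75761… = 0.19544… → 0.195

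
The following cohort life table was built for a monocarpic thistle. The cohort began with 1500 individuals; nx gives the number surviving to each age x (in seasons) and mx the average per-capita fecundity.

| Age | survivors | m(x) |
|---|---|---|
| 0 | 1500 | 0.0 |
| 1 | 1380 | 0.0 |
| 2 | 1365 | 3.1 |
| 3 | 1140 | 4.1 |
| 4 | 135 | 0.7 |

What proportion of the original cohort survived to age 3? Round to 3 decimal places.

l_3 = n_3/n_0 = 1140/1500 = 0.76 → 0.760

0.760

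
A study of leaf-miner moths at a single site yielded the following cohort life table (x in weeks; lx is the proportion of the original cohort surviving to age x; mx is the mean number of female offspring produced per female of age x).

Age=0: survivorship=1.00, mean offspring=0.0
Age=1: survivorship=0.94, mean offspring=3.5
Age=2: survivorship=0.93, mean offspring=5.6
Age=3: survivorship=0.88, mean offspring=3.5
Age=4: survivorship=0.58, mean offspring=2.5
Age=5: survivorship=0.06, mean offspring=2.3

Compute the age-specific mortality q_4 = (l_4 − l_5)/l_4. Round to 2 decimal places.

q_4 = (l_4 − l_5) / l_4 = (0.58 − 0.06) / 0.58
     = 0.52 / 0.58 = 0.896552… → 0.90

0.90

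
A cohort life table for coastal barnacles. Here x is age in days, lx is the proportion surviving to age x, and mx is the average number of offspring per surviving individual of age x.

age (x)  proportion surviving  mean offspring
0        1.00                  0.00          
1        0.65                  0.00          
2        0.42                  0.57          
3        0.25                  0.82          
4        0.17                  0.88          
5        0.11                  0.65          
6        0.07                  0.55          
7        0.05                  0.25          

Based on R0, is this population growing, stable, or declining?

R0 = Σ lx·mx = 0 + 0 + 0.2394 + 0.205 + 0.1496 + 0.0715 + 0.0385 + 0.0125 = 0.7165
R0 < 1, so the population is declining.

declining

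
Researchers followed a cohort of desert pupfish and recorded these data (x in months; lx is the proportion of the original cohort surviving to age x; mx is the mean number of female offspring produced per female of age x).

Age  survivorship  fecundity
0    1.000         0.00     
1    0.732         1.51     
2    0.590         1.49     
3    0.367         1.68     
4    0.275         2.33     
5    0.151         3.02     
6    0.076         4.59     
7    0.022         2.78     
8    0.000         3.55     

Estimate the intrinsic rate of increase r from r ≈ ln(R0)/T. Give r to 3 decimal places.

0.481

R0 = Σ lx·mx = 0 + 1.10532 + 0.8791 + 0.61656 + 0.64075 + 0.45602 + 0.34884 + 0.06116 + 0 = 4.10775
Σ x·lx·mx = 12.07746; T = 12.07746/4.10775 = 2.94016…
r ≈ ln(R0)/T = ln(4.10775)/2.94016… = 0.48054… → 0.481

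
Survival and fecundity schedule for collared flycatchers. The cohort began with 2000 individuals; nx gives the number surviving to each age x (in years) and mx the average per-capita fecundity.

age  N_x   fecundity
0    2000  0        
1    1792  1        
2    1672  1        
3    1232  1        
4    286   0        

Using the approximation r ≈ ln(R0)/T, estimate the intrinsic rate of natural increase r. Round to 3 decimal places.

lx = nx/n0 = nx/2000: 1, 0.896, 0.836, 0.616, 0.143
R0 = Σ lx·mx = 0 + 0.896 + 0.836 + 0.616 + 0 = 2.348
Σ x·lx·mx = 4.416; T = 4.416/2.348 = 1.88075…
r ≈ ln(R0)/T = ln(2.348)/1.88075… = 0.45384… → 0.454

0.454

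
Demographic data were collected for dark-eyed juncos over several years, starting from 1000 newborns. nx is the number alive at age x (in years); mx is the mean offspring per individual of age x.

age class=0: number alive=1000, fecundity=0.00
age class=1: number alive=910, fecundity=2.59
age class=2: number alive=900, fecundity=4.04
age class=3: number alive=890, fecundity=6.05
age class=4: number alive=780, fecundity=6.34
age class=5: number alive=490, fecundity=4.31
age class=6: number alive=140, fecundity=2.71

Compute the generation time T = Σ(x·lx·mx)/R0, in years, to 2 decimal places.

lx = nx/n0 = nx/1000: 1, 0.91, 0.9, 0.89, 0.78, 0.49, 0.14
lx·mx: 0, 2.3569, 3.636, 5.3845, 4.9452, 2.1119, 0.3794 → R0 = 18.8139
x·lx·mx: 0, 2.3569, 7.272, 16.1535, 19.7808, 10.5595, 2.2764 → Σ = 58.3991
T = 58.3991 / 18.8139 = 3.10404… → 3.10

3.10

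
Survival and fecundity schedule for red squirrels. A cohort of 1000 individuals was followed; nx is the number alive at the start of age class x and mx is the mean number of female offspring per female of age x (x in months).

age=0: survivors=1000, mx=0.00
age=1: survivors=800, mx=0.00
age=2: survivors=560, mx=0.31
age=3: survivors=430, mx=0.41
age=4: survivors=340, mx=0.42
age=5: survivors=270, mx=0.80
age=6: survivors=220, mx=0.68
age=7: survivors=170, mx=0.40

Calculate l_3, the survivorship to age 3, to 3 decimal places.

0.430

l_3 = n_3/n_0 = 430/1000 = 0.43 → 0.430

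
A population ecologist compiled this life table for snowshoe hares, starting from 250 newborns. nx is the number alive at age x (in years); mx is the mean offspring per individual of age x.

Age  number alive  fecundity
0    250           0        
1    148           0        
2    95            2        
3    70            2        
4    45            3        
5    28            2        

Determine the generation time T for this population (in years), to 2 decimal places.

lx = nx/n0 = nx/250: 1, 0.592, 0.38, 0.28, 0.18, 0.112
lx·mx: 0, 0, 0.76, 0.56, 0.54, 0.224 → R0 = 2.084
x·lx·mx: 0, 0, 1.52, 1.68, 2.16, 1.12 → Σ = 6.48
T = 6.48 / 2.084 = 3.109405… → 3.11

3.11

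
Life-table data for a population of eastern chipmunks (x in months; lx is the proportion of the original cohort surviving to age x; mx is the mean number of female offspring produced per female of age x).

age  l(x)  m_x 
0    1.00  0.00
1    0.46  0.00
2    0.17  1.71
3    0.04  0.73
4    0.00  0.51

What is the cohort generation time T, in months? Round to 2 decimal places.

lx·mx: 0, 0, 0.2907, 0.0292, 0 → R0 = 0.3199
x·lx·mx: 0, 0, 0.5814, 0.0876, 0 → Σ = 0.669
T = 0.669 / 0.3199 = 2.091279… → 2.09

2.09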